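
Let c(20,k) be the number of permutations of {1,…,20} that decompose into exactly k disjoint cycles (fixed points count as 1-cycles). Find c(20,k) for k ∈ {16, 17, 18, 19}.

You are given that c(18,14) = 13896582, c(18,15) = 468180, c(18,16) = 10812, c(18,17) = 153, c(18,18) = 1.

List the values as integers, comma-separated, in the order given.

34916946, 920550, 16815, 190

[19] T[19,15]:18*468180+13896582=22323822 · T[19,16]:18*10812+468180=662796 · T[19,17]:18*153+10812=13566 · T[19,18]:18*1+153=171 · T[19,19]:18*0+1=1
[20] T[20,16]:19*662796+22323822=34916946 · T[20,17]:19*13566+662796=920550 · T[20,18]:19*171+13566=16815 · T[20,19]:19*1+171=190
Read c(20,16) = 34916946, c(20,17) = 920550, c(20,18) = 16815, c(20,19) = 190.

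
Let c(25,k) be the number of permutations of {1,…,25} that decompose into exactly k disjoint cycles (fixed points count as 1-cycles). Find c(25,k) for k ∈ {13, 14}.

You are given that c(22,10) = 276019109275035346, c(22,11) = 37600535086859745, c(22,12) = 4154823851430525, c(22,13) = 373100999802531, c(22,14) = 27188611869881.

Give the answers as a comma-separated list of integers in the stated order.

13990945200239106865, 1246200069070215000

[23] T[23,11]:22*37600535086859745+276019109275035346=1103230881185949736 · T[23,12]:22*4154823851430525+37600535086859745=129006659818331295 · T[23,13]:22*373100999802531+4154823851430525=12363045847086207 · T[23,14]:22*27188611869881+373100999802531=971250460939913
[24] T[24,12]:23*129006659818331295+1103230881185949736=4070384057007569521 · T[24,13]:23*12363045847086207+129006659818331295=413356714301314056 · T[24,14]:23*971250460939913+12363045847086207=34701806448704206
[25] T[25,13]:24*413356714301314056+4070384057007569521=13990945200239106865 · T[25,14]:24*34701806448704206+413356714301314056=1246200069070215000
Read c(25,13) = 13990945200239106865, c(25,14) = 1246200069070215000.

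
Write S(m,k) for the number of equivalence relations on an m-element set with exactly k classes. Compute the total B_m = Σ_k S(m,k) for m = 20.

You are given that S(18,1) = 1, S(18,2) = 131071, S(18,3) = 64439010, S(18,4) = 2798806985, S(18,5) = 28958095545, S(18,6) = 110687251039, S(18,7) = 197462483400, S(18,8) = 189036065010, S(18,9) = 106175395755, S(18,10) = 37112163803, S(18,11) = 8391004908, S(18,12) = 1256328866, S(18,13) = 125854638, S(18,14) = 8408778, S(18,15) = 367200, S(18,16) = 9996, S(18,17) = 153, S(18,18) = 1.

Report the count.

[19] T[19,1]:1*1+0=1 · T[19,2]:2*131071+1=262143 · T[19,3]:3*64439010+131071=193448101 · T[19,4]:4*2798806985+64439010=11259666950 · T[19,5]:5*28958095545+2798806985=147589284710 · T[19,6]:6*110687251039+28958095545=693081601779 · T[19,7]:7*197462483400+110687251039=1492924634839 · T[19,8]:8*189036065010+197462483400=1709751003480 · T[19,9]:9*106175395755+189036065010=1144614626805 · T[19,10]:10*37112163803+106175395755=477297033785 · T[19,11]:11*8391004908+37112163803=129413217791 · T[19,12]:12*1256328866+8391004908=23466951300 · T[19,13]:13*125854638+1256328866=2892439160 · T[19,14]:14*8408778+125854638=243577530 · T[19,15]:15*367200+8408778=13916778 · T[19,16]:16*9996+367200=527136 · T[19,17]:17*153+9996=12597 · T[19,18]:18*1+153=171 · T[19,19]:19*0+1=1
[20] T[20,1]:1*1+0=1 · T[20,2]:2*262143+1=524287 · T[20,3]:3*193448101+262143=580606446 · T[20,4]:4*11259666950+193448101=45232115901 · T[20,5]:5*147589284710+11259666950=749206090500 · T[20,6]:6*693081601779+147589284710=4306078895384 · T[20,7]:7*1492924634839+693081601779=11143554045652 · T[20,8]:8*1709751003480+1492924634839=15170932662679 · T[20,9]:9*1144614626805+1709751003480=12011282644725 · T[20,10]:10*477297033785+1144614626805=5917584964655 · T[20,11]:11*129413217791+477297033785=1900842429486 · T[20,12]:12*23466951300+129413217791=411016633391 · T[20,13]:13*2892439160+23466951300=61068660380 · T[20,14]:14*243577530+2892439160=6302524580 · T[20,15]:15*13916778+243577530=452329200 · T[20,16]:16*527136+13916778=22350954 · T[20,17]:17*12597+527136=741285 · T[20,18]:18*171+12597=15675 · T[20,19]:19*1+171=190 · T[20,20]:20*0+1=1
B_20 = ΣS(20,k) = 1+524287+580606446+45232115901+749206090500+4306078895384+11143554045652+15170932662679+12011282644725+5917584964655+1900842429486+411016633391+61068660380+6302524580+452329200+22350954+741285+15675+190+1 = 51724158235372

51724158235372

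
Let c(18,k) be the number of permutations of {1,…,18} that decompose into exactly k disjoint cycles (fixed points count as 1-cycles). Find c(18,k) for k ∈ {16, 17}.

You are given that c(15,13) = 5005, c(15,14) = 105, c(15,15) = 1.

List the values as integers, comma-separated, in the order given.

10812, 153

@16  (16,14):105·15+5005→6580, (16,15):1·15+105→120, (16,16):0·15+1→1
@17  (17,15):120·16+6580→8500, (17,16):1·16+120→136, (17,17):0·16+1→1
@18  (18,16):136·17+8500→10812, (18,17):1·17+136→153
Read c(18,16) = 10812, c(18,17) = 153.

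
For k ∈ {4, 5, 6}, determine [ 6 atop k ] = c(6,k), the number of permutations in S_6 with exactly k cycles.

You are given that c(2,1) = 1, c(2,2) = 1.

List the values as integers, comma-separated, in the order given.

@3  (3,1):1·2+0→2, (3,2):1·2+1→3, (3,3):0·2+1→1
@4  (4,2):3·3+2→11, (4,3):1·3+3→6, (4,4):0·3+1→1
@5  (5,3):6·4+11→35, (5,4):1·4+6→10, (5,5):0·4+1→1
@6  (6,4):10·5+35→85, (6,5):1·5+10→15, (6,6):0·5+1→1
Read c(6,4) = 85, c(6,5) = 15, c(6,6) = 1.

85, 15, 1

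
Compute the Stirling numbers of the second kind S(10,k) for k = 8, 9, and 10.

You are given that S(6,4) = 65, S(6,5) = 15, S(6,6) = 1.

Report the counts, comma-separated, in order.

750, 45, 1

row 7: T[7][5]=5·15+65=140  T[7][6]=6·1+15=21  T[7][7]=7·0+1=1
row 8: T[8][6]=6·21+140=266  T[8][7]=7·1+21=28  T[8][8]=8·0+1=1
row 9: T[9][7]=7·28+266=462  T[9][8]=8·1+28=36  T[9][9]=9·0+1=1
row 10: T[10][8]=8·36+462=750  T[10][9]=9·1+36=45  T[10][10]=10·0+1=1
Read S(10,8) = 750, S(10,9) = 45, S(10,10) = 1.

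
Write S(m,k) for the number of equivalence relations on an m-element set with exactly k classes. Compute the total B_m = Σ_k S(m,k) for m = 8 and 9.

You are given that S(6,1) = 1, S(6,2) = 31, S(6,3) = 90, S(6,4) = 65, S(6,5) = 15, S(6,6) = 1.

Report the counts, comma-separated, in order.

[7] T[7,1]:1*1+0=1 · T[7,2]:2*31+1=63 · T[7,3]:3*90+31=301 · T[7,4]:4*65+90=350 · T[7,5]:5*15+65=140 · T[7,6]:6*1+15=21 · T[7,7]:7*0+1=1
[8] T[8,1]:1*1+0=1 · T[8,2]:2*63+1=127 · T[8,3]:3*301+63=966 · T[8,4]:4*350+301=1701 · T[8,5]:5*140+350=1050 · T[8,6]:6*21+140=266 · T[8,7]:7*1+21=28 · T[8,8]:8*0+1=1
[9] T[9,1]:1*1+0=1 · T[9,2]:2*127+1=255 · T[9,3]:3*966+127=3025 · T[9,4]:4*1701+966=7770 · T[9,5]:5*1050+1701=6951 · T[9,6]:6*266+1050=2646 · T[9,7]:7*28+266=462 · T[9,8]:8*1+28=36 · T[9,9]:9*0+1=1
B_8 = ΣS(8,k) = 1+127+966+1701+1050+266+28+1 = 4140
B_9 = ΣS(9,k) = 1+255+3025+7770+6951+2646+462+36+1 = 21147

4140, 21147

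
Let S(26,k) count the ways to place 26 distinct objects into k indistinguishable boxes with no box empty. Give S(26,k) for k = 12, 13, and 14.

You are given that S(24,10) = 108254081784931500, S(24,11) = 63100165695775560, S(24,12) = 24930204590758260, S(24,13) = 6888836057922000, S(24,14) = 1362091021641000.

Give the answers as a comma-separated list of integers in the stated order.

i=25: T(25,11)=108254081784931500+11·63100165695775560=802355904438462660 | T(25,12)=63100165695775560+12·24930204590758260=362262620784874680 | T(25,13)=24930204590758260+13·6888836057922000=114485073343744260 | T(25,14)=6888836057922000+14·1362091021641000=25958110360896000
i=26: T(26,12)=802355904438462660+12·362262620784874680=5149507353856958820 | T(26,13)=362262620784874680+13·114485073343744260=1850568574253550060 | T(26,14)=114485073343744260+14·25958110360896000=477898618396288260
Read S(26,12) = 5149507353856958820, S(26,13) = 1850568574253550060, S(26,14) = 477898618396288260.

5149507353856958820, 1850568574253550060, 477898618396288260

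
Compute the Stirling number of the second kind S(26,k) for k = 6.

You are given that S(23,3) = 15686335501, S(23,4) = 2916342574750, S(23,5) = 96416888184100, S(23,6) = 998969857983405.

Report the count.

224595186974125331

r24: T_24,4=4×2916342574750+15686335501=11681056634501; T_24,5=5×96416888184100+2916342574750=485000783495250; T_24,6=6×998969857983405+96416888184100=6090236036084530
r25: T_25,5=5×485000783495250+11681056634501=2436684974110751; T_25,6=6×6090236036084530+485000783495250=37026417000002430
r26: T_26,6=6×37026417000002430+2436684974110751=224595186974125331
Read S(26,6) = 224595186974125331.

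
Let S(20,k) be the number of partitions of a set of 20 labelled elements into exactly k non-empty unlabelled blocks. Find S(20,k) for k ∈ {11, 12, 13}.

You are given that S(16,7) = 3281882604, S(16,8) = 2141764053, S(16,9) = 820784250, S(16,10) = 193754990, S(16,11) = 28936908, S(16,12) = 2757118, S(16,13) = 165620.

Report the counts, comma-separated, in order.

row 17: T[17][8]=8·2141764053+3281882604=20415995028  T[17][9]=9·820784250+2141764053=9528822303  T[17][10]=10·193754990+820784250=2758334150  T[17][11]=11·28936908+193754990=512060978  T[17][12]=12·2757118+28936908=62022324  T[17][13]=13·165620+2757118=4910178
row 18: T[18][9]=9·9528822303+20415995028=106175395755  T[18][10]=10·2758334150+9528822303=37112163803  T[18][11]=11·512060978+2758334150=8391004908  T[18][12]=12·62022324+512060978=1256328866  T[18][13]=13·4910178+62022324=125854638
row 19: T[19][10]=10·37112163803+106175395755=477297033785  T[19][11]=11·8391004908+37112163803=129413217791  T[19][12]=12·1256328866+8391004908=23466951300  T[19][13]=13·125854638+1256328866=2892439160
row 20: T[20][11]=11·129413217791+477297033785=1900842429486  T[20][12]=12·23466951300+129413217791=411016633391  T[20][13]=13·2892439160+23466951300=61068660380
Read S(20,11) = 1900842429486, S(20,12) = 411016633391, S(20,13) = 61068660380.

1900842429486, 411016633391, 61068660380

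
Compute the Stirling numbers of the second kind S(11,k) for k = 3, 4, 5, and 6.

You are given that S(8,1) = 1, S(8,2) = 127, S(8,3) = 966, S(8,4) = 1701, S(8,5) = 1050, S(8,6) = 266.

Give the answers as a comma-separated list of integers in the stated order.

@9  (9,1):1·1+0→1, (9,2):127·2+1→255, (9,3):966·3+127→3025, (9,4):1701·4+966→7770, (9,5):1050·5+1701→6951, (9,6):266·6+1050→2646
@10  (10,2):255·2+1→511, (10,3):3025·3+255→9330, (10,4):7770·4+3025→34105, (10,5):6951·5+7770→42525, (10,6):2646·6+6951→22827
@11  (11,3):9330·3+511→28501, (11,4):34105·4+9330→145750, (11,5):42525·5+34105→246730, (11,6):22827·6+42525→179487
Read S(11,3) = 28501, S(11,4) = 145750, S(11,5) = 246730, S(11,6) = 179487.

28501, 145750, 246730, 179487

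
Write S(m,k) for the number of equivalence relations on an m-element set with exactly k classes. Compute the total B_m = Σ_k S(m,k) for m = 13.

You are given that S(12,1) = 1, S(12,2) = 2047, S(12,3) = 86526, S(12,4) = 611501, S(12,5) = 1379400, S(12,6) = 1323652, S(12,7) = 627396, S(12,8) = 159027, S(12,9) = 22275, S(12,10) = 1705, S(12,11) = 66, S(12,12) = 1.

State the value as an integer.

r13: T_13,1=1×1+0=1; T_13,2=2×2047+1=4095; T_13,3=3×86526+2047=261625; T_13,4=4×611501+86526=2532530; T_13,5=5×1379400+611501=7508501; T_13,6=6×1323652+1379400=9321312; T_13,7=7×627396+1323652=5715424; T_13,8=8×159027+627396=1899612; T_13,9=9×22275+159027=359502; T_13,10=10×1705+22275=39325; T_13,11=11×66+1705=2431; T_13,12=12×1+66=78; T_13,13=13×0+1=1
B_13 = ΣS(13,k) = 1+4095+261625+2532530+7508501+9321312+5715424+1899612+359502+39325+2431+78+1 = 27644437

27644437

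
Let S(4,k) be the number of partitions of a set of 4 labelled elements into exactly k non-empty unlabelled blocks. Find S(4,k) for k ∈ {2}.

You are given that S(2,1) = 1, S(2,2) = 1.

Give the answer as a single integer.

row 3: T[3][1]=1·1+0=1  T[3][2]=2·1+1=3
row 4: T[4][2]=2·3+1=7
Read S(4,2) = 7.

7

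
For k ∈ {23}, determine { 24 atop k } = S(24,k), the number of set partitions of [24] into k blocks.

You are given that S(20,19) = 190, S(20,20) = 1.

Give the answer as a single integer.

276

r21: T_21,20=20×1+190=210; T_21,21=21×0+1=1
r22: T_22,21=21×1+210=231; T_22,22=22×0+1=1
r23: T_23,22=22×1+231=253; T_23,23=23×0+1=1
r24: T_24,23=23×1+253=276
Read S(24,23) = 276.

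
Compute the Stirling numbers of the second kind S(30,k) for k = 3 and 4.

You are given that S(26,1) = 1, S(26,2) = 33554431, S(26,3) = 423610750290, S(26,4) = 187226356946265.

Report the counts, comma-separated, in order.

34314651811530, 48004081105038305

row 27: T[27][1]=1·1+0=1  T[27][2]=2·33554431+1=67108863  T[27][3]=3·423610750290+33554431=1270865805301  T[27][4]=4·187226356946265+423610750290=749329038535350
row 28: T[28][1]=1·1+0=1  T[28][2]=2·67108863+1=134217727  T[28][3]=3·1270865805301+67108863=3812664524766  T[28][4]=4·749329038535350+1270865805301=2998587019946701
row 29: T[29][2]=2·134217727+1=268435455  T[29][3]=3·3812664524766+134217727=11438127792025  T[29][4]=4·2998587019946701+3812664524766=11998160744311570
row 30: T[30][3]=3·11438127792025+268435455=34314651811530  T[30][4]=4·11998160744311570+11438127792025=48004081105038305
Read S(30,3) = 34314651811530, S(30,4) = 48004081105038305.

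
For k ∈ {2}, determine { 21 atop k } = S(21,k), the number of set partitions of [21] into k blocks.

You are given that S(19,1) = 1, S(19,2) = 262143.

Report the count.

[20] T[20,1]:1*1+0=1 · T[20,2]:2*262143+1=524287
[21] T[21,2]:2*524287+1=1048575
Read S(21,2) = 1048575.

1048575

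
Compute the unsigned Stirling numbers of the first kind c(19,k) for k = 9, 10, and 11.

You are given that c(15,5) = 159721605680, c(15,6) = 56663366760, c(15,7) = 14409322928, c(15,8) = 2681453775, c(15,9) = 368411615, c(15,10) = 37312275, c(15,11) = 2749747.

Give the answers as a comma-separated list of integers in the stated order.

row 16: T[16][6]=15·56663366760+159721605680=1009672107080  T[16][7]=15·14409322928+56663366760=272803210680  T[16][8]=15·2681453775+14409322928=54631129553  T[16][9]=15·368411615+2681453775=8207628000  T[16][10]=15·37312275+368411615=928095740  T[16][11]=15·2749747+37312275=78558480
row 17: T[17][7]=16·272803210680+1009672107080=5374523477960  T[17][8]=16·54631129553+272803210680=1146901283528  T[17][9]=16·8207628000+54631129553=185953177553  T[17][10]=16·928095740+8207628000=23057159840  T[17][11]=16·78558480+928095740=2185031420
row 18: T[18][8]=17·1146901283528+5374523477960=24871845297936  T[18][9]=17·185953177553+1146901283528=4308105301929  T[18][10]=17·23057159840+185953177553=577924894833  T[18][11]=17·2185031420+23057159840=60202693980
row 19: T[19][9]=18·4308105301929+24871845297936=102417740732658  T[19][10]=18·577924894833+4308105301929=14710753408923  T[19][11]=18·60202693980+577924894833=1661573386473
Read c(19,9) = 102417740732658, c(19,10) = 14710753408923, c(19,11) = 1661573386473.

102417740732658, 14710753408923, 1661573386473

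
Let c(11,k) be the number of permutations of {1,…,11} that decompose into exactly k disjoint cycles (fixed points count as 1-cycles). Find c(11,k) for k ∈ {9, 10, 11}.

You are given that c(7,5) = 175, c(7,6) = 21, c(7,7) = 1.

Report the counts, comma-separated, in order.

@8  (8,6):21·7+175→322, (8,7):1·7+21→28, (8,8):0·7+1→1
@9  (9,7):28·8+322→546, (9,8):1·8+28→36, (9,9):0·8+1→1
@10  (10,8):36·9+546→870, (10,9):1·9+36→45, (10,10):0·9+1→1
@11  (11,9):45·10+870→1320, (11,10):1·10+45→55, (11,11):0·10+1→1
Read c(11,9) = 1320, c(11,10) = 55, c(11,11) = 1.

1320, 55, 1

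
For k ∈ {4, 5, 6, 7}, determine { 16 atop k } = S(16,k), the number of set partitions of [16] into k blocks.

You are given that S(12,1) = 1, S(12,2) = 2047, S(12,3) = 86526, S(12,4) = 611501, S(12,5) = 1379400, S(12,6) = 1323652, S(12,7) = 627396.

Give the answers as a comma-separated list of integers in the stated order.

@13  (13,1):1·1+0→1, (13,2):2047·2+1→4095, (13,3):86526·3+2047→261625, (13,4):611501·4+86526→2532530, (13,5):1379400·5+611501→7508501, (13,6):1323652·6+1379400→9321312, (13,7):627396·7+1323652→5715424
@14  (14,2):4095·2+1→8191, (14,3):261625·3+4095→788970, (14,4):2532530·4+261625→10391745, (14,5):7508501·5+2532530→40075035, (14,6):9321312·6+7508501→63436373, (14,7):5715424·7+9321312→49329280
@15  (15,3):788970·3+8191→2375101, (15,4):10391745·4+788970→42355950, (15,5):40075035·5+10391745→210766920, (15,6):63436373·6+40075035→420693273, (15,7):49329280·7+63436373→408741333
@16  (16,4):42355950·4+2375101→171798901, (16,5):210766920·5+42355950→1096190550, (16,6):420693273·6+210766920→2734926558, (16,7):408741333·7+420693273→3281882604
Read S(16,4) = 171798901, S(16,5) = 1096190550, S(16,6) = 2734926558, S(16,7) = 3281882604.

171798901, 1096190550, 2734926558, 3281882604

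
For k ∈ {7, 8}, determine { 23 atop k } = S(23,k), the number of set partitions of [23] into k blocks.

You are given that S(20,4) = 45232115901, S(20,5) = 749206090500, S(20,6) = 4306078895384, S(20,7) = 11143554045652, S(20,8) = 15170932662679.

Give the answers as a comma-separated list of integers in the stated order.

[21] T[21,5]:5*749206090500+45232115901=3791262568401 · T[21,6]:6*4306078895384+749206090500=26585679462804 · T[21,7]:7*11143554045652+4306078895384=82310957214948 · T[21,8]:8*15170932662679+11143554045652=132511015347084
[22] T[22,6]:6*26585679462804+3791262568401=163305339345225 · T[22,7]:7*82310957214948+26585679462804=602762379967440 · T[22,8]:8*132511015347084+82310957214948=1142399079991620
[23] T[23,7]:7*602762379967440+163305339345225=4382641999117305 · T[23,8]:8*1142399079991620+602762379967440=9741955019900400
Read S(23,7) = 4382641999117305, S(23,8) = 9741955019900400.

4382641999117305, 9741955019900400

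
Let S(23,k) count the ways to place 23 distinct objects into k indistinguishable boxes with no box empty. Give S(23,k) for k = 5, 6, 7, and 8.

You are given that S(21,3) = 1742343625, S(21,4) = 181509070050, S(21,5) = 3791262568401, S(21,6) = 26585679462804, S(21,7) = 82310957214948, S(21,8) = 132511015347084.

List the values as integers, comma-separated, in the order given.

row 22: T[22][4]=4·181509070050+1742343625=727778623825  T[22][5]=5·3791262568401+181509070050=19137821912055  T[22][6]=6·26585679462804+3791262568401=163305339345225  T[22][7]=7·82310957214948+26585679462804=602762379967440  T[22][8]=8·132511015347084+82310957214948=1142399079991620
row 23: T[23][5]=5·19137821912055+727778623825=96416888184100  T[23][6]=6·163305339345225+19137821912055=998969857983405  T[23][7]=7·602762379967440+163305339345225=4382641999117305  T[23][8]=8·1142399079991620+602762379967440=9741955019900400
Read S(23,5) = 96416888184100, S(23,6) = 998969857983405, S(23,7) = 4382641999117305, S(23,8) = 9741955019900400.

96416888184100, 998969857983405, 4382641999117305, 9741955019900400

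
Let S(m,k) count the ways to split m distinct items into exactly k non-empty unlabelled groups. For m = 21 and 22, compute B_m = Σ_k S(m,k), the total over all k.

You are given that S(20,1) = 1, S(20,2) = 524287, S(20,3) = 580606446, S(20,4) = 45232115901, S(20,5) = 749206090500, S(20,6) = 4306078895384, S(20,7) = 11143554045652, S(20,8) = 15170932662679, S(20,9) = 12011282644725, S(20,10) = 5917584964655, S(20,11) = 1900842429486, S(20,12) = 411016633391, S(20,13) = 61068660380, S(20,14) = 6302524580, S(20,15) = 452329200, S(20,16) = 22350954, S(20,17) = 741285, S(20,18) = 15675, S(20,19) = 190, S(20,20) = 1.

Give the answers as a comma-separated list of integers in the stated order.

474869816156751, 4506715738447323

row 21: T[21][1]=1·1+0=1  T[21][2]=2·524287+1=1048575  T[21][3]=3·580606446+524287=1742343625  T[21][4]=4·45232115901+580606446=181509070050  T[21][5]=5·749206090500+45232115901=3791262568401  T[21][6]=6·4306078895384+749206090500=26585679462804  T[21][7]=7·11143554045652+4306078895384=82310957214948  T[21][8]=8·15170932662679+11143554045652=132511015347084  T[21][9]=9·12011282644725+15170932662679=123272476465204  T[21][10]=10·5917584964655+12011282644725=71187132291275  T[21][11]=11·1900842429486+5917584964655=26826851689001  T[21][12]=12·411016633391+1900842429486=6833042030178  T[21][13]=13·61068660380+411016633391=1204909218331  T[21][14]=14·6302524580+61068660380=149304004500  T[21][15]=15·452329200+6302524580=13087462580  T[21][16]=16·22350954+452329200=809944464  T[21][17]=17·741285+22350954=34952799  T[21][18]=18·15675+741285=1023435  T[21][19]=19·190+15675=19285  T[21][20]=20·1+190=210  T[21][21]=21·0+1=1
row 22: T[22][1]=1·1+0=1  T[22][2]=2·1048575+1=2097151  T[22][3]=3·1742343625+1048575=5228079450  T[22][4]=4·181509070050+1742343625=727778623825  T[22][5]=5·3791262568401+181509070050=19137821912055  T[22][6]=6·26585679462804+3791262568401=163305339345225  T[22][7]=7·82310957214948+26585679462804=602762379967440  T[22][8]=8·132511015347084+82310957214948=1142399079991620  T[22][9]=9·123272476465204+132511015347084=1241963303533920  T[22][10]=10·71187132291275+123272476465204=835143799377954  T[22][11]=11·26826851689001+71187132291275=366282500870286  T[22][12]=12·6833042030178+26826851689001=108823356051137  T[22][13]=13·1204909218331+6833042030178=22496861868481  T[22][14]=14·149304004500+1204909218331=3295165281331  T[22][15]=15·13087462580+149304004500=345615943200  T[22][16]=16·809944464+13087462580=26046574004  T[22][17]=17·34952799+809944464=1404142047  T[22][18]=18·1023435+34952799=53374629  T[22][19]=19·19285+1023435=1389850  T[22][20]=20·210+19285=23485  T[22][21]=21·1+210=231  T[22][22]=22·0+1=1
B_21 = ΣS(21,k) = 1+1048575+1742343625+181509070050+3791262568401+26585679462804+82310957214948+132511015347084+123272476465204+71187132291275+26826851689001+6833042030178+1204909218331+149304004500+13087462580+809944464+34952799+1023435+19285+210+1 = 474869816156751
B_22 = ΣS(22,k) = 1+2097151+5228079450+727778623825+19137821912055+163305339345225+602762379967440+1142399079991620+1241963303533920+835143799377954+366282500870286+108823356051137+22496861868481+3295165281331+345615943200+26046574004+1404142047+53374629+1389850+23485+231+1 = 4506715738447323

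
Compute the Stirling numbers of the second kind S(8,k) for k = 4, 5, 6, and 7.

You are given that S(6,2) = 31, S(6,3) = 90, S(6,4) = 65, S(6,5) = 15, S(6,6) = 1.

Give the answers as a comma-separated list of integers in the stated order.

1701, 1050, 266, 28

i=7: T(7,3)=31+3·90=301 | T(7,4)=90+4·65=350 | T(7,5)=65+5·15=140 | T(7,6)=15+6·1=21 | T(7,7)=1+7·0=1
i=8: T(8,4)=301+4·350=1701 | T(8,5)=350+5·140=1050 | T(8,6)=140+6·21=266 | T(8,7)=21+7·1=28
Read S(8,4) = 1701, S(8,5) = 1050, S(8,6) = 266, S(8,7) = 28.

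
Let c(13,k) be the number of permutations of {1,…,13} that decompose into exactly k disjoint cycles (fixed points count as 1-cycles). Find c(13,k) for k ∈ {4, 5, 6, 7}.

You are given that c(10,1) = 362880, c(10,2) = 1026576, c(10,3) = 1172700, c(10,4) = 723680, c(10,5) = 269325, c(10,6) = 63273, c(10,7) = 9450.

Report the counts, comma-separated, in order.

r11: T_11,2=10×1026576+362880=10628640; T_11,3=10×1172700+1026576=12753576; T_11,4=10×723680+1172700=8409500; T_11,5=10×269325+723680=3416930; T_11,6=10×63273+269325=902055; T_11,7=10×9450+63273=157773
r12: T_12,3=11×12753576+10628640=150917976; T_12,4=11×8409500+12753576=105258076; T_12,5=11×3416930+8409500=45995730; T_12,6=11×902055+3416930=13339535; T_12,7=11×157773+902055=2637558
r13: T_13,4=12×105258076+150917976=1414014888; T_13,5=12×45995730+105258076=657206836; T_13,6=12×13339535+45995730=206070150; T_13,7=12×2637558+13339535=44990231
Read c(13,4) = 1414014888, c(13,5) = 657206836, c(13,6) = 206070150, c(13,7) = 44990231.

1414014888, 657206836, 206070150, 44990231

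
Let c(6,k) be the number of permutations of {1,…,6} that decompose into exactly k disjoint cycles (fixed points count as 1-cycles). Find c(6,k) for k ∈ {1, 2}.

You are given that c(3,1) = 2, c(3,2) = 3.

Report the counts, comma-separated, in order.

@4  (4,1):2·3+0→6, (4,2):3·3+2→11
@5  (5,1):6·4+0→24, (5,2):11·4+6→50
@6  (6,1):24·5+0→120, (6,2):50·5+24→274
Read c(6,1) = 120, c(6,2) = 274.

120, 274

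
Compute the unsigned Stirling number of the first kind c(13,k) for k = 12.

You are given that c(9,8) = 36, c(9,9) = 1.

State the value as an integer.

78

[10] T[10,9]:9*1+36=45 · T[10,10]:9*0+1=1
[11] T[11,10]:10*1+45=55 · T[11,11]:10*0+1=1
[12] T[12,11]:11*1+55=66 · T[12,12]:11*0+1=1
[13] T[13,12]:12*1+66=78
Read c(13,12) = 78.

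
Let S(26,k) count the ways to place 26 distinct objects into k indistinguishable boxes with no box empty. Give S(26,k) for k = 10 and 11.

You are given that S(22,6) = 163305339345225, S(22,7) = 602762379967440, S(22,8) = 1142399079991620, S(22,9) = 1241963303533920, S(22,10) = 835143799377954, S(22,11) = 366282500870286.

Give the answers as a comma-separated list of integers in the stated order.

[23] T[23,7]:7*602762379967440+163305339345225=4382641999117305 · T[23,8]:8*1142399079991620+602762379967440=9741955019900400 · T[23,9]:9*1241963303533920+1142399079991620=12320068811796900 · T[23,10]:10*835143799377954+1241963303533920=9593401297313460 · T[23,11]:11*366282500870286+835143799377954=4864251308951100
[24] T[24,8]:8*9741955019900400+4382641999117305=82318282158320505 · T[24,9]:9*12320068811796900+9741955019900400=120622574326072500 · T[24,10]:10*9593401297313460+12320068811796900=108254081784931500 · T[24,11]:11*4864251308951100+9593401297313460=63100165695775560
[25] T[25,9]:9*120622574326072500+82318282158320505=1167921451092973005 · T[25,10]:10*108254081784931500+120622574326072500=1203163392175387500 · T[25,11]:11*63100165695775560+108254081784931500=802355904438462660
[26] T[26,10]:10*1203163392175387500+1167921451092973005=13199555372846848005 · T[26,11]:11*802355904438462660+1203163392175387500=10029078340998476760
Read S(26,10) = 13199555372846848005, S(26,11) = 10029078340998476760.

13199555372846848005, 10029078340998476760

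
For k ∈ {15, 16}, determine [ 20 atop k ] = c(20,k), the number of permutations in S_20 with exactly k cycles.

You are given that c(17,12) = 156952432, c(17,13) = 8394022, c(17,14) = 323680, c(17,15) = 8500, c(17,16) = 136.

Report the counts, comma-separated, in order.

973941900, 34916946

i=18: T(18,13)=156952432+17·8394022=299650806 | T(18,14)=8394022+17·323680=13896582 | T(18,15)=323680+17·8500=468180 | T(18,16)=8500+17·136=10812
i=19: T(19,14)=299650806+18·13896582=549789282 | T(19,15)=13896582+18·468180=22323822 | T(19,16)=468180+18·10812=662796
i=20: T(20,15)=549789282+19·22323822=973941900 | T(20,16)=22323822+19·662796=34916946
Read c(20,15) = 973941900, c(20,16) = 34916946.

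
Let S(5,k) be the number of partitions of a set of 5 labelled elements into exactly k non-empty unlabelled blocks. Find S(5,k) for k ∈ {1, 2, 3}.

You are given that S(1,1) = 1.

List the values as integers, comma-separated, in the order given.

r2: T_2,1=1×1+0=1; T_2,2=2×0+1=1
r3: T_3,1=1×1+0=1; T_3,2=2×1+1=3; T_3,3=3×0+1=1
r4: T_4,1=1×1+0=1; T_4,2=2×3+1=7; T_4,3=3×1+3=6
r5: T_5,1=1×1+0=1; T_5,2=2×7+1=15; T_5,3=3×6+7=25
Read S(5,1) = 1, S(5,2) = 15, S(5,3) = 25.

1, 15, 25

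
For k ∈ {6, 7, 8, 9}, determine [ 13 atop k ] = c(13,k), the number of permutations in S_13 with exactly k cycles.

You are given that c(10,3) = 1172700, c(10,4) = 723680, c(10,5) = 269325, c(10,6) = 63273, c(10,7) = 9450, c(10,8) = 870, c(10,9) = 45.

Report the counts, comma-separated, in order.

206070150, 44990231, 6926634, 749463

[11] T[11,4]:10*723680+1172700=8409500 · T[11,5]:10*269325+723680=3416930 · T[11,6]:10*63273+269325=902055 · T[11,7]:10*9450+63273=157773 · T[11,8]:10*870+9450=18150 · T[11,9]:10*45+870=1320
[12] T[12,5]:11*3416930+8409500=45995730 · T[12,6]:11*902055+3416930=13339535 · T[12,7]:11*157773+902055=2637558 · T[12,8]:11*18150+157773=357423 · T[12,9]:11*1320+18150=32670
[13] T[13,6]:12*13339535+45995730=206070150 · T[13,7]:12*2637558+13339535=44990231 · T[13,8]:12*357423+2637558=6926634 · T[13,9]:12*32670+357423=749463
Read c(13,6) = 206070150, c(13,7) = 44990231, c(13,8) = 6926634, c(13,9) = 749463.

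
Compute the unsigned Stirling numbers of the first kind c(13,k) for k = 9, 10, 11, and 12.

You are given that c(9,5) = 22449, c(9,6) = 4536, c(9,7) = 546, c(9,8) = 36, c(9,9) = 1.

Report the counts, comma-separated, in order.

749463, 55770, 2717, 78

@10  (10,6):4536·9+22449→63273, (10,7):546·9+4536→9450, (10,8):36·9+546→870, (10,9):1·9+36→45, (10,10):0·9+1→1
@11  (11,7):9450·10+63273→157773, (11,8):870·10+9450→18150, (11,9):45·10+870→1320, (11,10):1·10+45→55, (11,11):0·10+1→1
@12  (12,8):18150·11+157773→357423, (12,9):1320·11+18150→32670, (12,10):55·11+1320→1925, (12,11):1·11+55→66, (12,12):0·11+1→1
@13  (13,9):32670·12+357423→749463, (13,10):1925·12+32670→55770, (13,11):66·12+1925→2717, (13,12):1·12+66→78
Read c(13,9) = 749463, c(13,10) = 55770, c(13,11) = 2717, c(13,12) = 78.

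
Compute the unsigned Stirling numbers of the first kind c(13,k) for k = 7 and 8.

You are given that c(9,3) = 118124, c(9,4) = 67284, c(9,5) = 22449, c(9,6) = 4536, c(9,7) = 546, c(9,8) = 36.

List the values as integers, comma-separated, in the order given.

44990231, 6926634

@10  (10,4):67284·9+118124→723680, (10,5):22449·9+67284→269325, (10,6):4536·9+22449→63273, (10,7):546·9+4536→9450, (10,8):36·9+546→870
@11  (11,5):269325·10+723680→3416930, (11,6):63273·10+269325→902055, (11,7):9450·10+63273→157773, (11,8):870·10+9450→18150
@12  (12,6):902055·11+3416930→13339535, (12,7):157773·11+902055→2637558, (12,8):18150·11+157773→357423
@13  (13,7):2637558·12+13339535→44990231, (13,8):357423·12+2637558→6926634
Read c(13,7) = 44990231, c(13,8) = 6926634.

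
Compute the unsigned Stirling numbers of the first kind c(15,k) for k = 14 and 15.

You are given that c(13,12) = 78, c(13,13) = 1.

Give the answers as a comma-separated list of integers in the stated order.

r14: T_14,13=13×1+78=91; T_14,14=13×0+1=1
r15: T_15,14=14×1+91=105; T_15,15=14×0+1=1
Read c(15,14) = 105, c(15,15) = 1.

105, 1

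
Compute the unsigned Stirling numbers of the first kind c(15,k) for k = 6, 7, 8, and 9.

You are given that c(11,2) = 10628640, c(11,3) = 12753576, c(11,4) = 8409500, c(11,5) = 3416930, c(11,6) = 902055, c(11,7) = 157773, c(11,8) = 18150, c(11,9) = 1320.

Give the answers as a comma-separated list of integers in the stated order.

56663366760, 14409322928, 2681453775, 368411615

@12  (12,3):12753576·11+10628640→150917976, (12,4):8409500·11+12753576→105258076, (12,5):3416930·11+8409500→45995730, (12,6):902055·11+3416930→13339535, (12,7):157773·11+902055→2637558, (12,8):18150·11+157773→357423, (12,9):1320·11+18150→32670
@13  (13,4):105258076·12+150917976→1414014888, (13,5):45995730·12+105258076→657206836, (13,6):13339535·12+45995730→206070150, (13,7):2637558·12+13339535→44990231, (13,8):357423·12+2637558→6926634, (13,9):32670·12+357423→749463
@14  (14,5):657206836·13+1414014888→9957703756, (14,6):206070150·13+657206836→3336118786, (14,7):44990231·13+206070150→790943153, (14,8):6926634·13+44990231→135036473, (14,9):749463·13+6926634→16669653
@15  (15,6):3336118786·14+9957703756→56663366760, (15,7):790943153·14+3336118786→14409322928, (15,8):135036473·14+790943153→2681453775, (15,9):16669653·14+135036473→368411615
Read c(15,6) = 56663366760, c(15,7) = 14409322928, c(15,8) = 2681453775, c(15,9) = 368411615.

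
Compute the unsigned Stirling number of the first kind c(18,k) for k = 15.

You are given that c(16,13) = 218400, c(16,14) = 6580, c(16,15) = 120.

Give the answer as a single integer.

468180

[17] T[17,14]:16*6580+218400=323680 · T[17,15]:16*120+6580=8500
[18] T[18,15]:17*8500+323680=468180
Read c(18,15) = 468180.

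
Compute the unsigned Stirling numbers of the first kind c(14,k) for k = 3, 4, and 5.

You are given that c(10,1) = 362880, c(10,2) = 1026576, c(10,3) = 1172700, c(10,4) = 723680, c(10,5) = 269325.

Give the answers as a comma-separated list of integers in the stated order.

i=11: T(11,1)=0+10·362880=3628800 | T(11,2)=362880+10·1026576=10628640 | T(11,3)=1026576+10·1172700=12753576 | T(11,4)=1172700+10·723680=8409500 | T(11,5)=723680+10·269325=3416930
i=12: T(12,1)=0+11·3628800=39916800 | T(12,2)=3628800+11·10628640=120543840 | T(12,3)=10628640+11·12753576=150917976 | T(12,4)=12753576+11·8409500=105258076 | T(12,5)=8409500+11·3416930=45995730
i=13: T(13,2)=39916800+12·120543840=1486442880 | T(13,3)=120543840+12·150917976=1931559552 | T(13,4)=150917976+12·105258076=1414014888 | T(13,5)=105258076+12·45995730=657206836
i=14: T(14,3)=1486442880+13·1931559552=26596717056 | T(14,4)=1931559552+13·1414014888=20313753096 | T(14,5)=1414014888+13·657206836=9957703756
Read c(14,3) = 26596717056, c(14,4) = 20313753096, c(14,5) = 9957703756.

26596717056, 20313753096, 9957703756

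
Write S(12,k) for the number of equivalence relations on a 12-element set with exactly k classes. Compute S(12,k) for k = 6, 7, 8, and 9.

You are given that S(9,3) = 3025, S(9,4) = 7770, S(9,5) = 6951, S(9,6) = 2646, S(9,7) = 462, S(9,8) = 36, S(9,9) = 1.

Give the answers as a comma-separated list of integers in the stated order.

i=10: T(10,4)=3025+4·7770=34105 | T(10,5)=7770+5·6951=42525 | T(10,6)=6951+6·2646=22827 | T(10,7)=2646+7·462=5880 | T(10,8)=462+8·36=750 | T(10,9)=36+9·1=45
i=11: T(11,5)=34105+5·42525=246730 | T(11,6)=42525+6·22827=179487 | T(11,7)=22827+7·5880=63987 | T(11,8)=5880+8·750=11880 | T(11,9)=750+9·45=1155
i=12: T(12,6)=246730+6·179487=1323652 | T(12,7)=179487+7·63987=627396 | T(12,8)=63987+8·11880=159027 | T(12,9)=11880+9·1155=22275
Read S(12,6) = 1323652, S(12,7) = 627396, S(12,8) = 159027, S(12,9) = 22275.

1323652, 627396, 159027, 22275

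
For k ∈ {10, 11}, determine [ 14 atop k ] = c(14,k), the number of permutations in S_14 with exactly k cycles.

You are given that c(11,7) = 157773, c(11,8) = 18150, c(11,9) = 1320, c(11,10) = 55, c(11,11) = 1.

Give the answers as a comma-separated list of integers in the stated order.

@12  (12,8):18150·11+157773→357423, (12,9):1320·11+18150→32670, (12,10):55·11+1320→1925, (12,11):1·11+55→66
@13  (13,9):32670·12+357423→749463, (13,10):1925·12+32670→55770, (13,11):66·12+1925→2717
@14  (14,10):55770·13+749463→1474473, (14,11):2717·13+55770→91091
Read c(14,10) = 1474473, c(14,11) = 91091.

1474473, 91091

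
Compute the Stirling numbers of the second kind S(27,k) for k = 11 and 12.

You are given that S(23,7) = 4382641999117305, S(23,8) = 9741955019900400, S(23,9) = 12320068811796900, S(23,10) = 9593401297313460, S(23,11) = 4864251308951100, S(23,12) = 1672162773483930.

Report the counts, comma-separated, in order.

i=24: T(24,8)=4382641999117305+8·9741955019900400=82318282158320505 | T(24,9)=9741955019900400+9·12320068811796900=120622574326072500 | T(24,10)=12320068811796900+10·9593401297313460=108254081784931500 | T(24,11)=9593401297313460+11·4864251308951100=63100165695775560 | T(24,12)=4864251308951100+12·1672162773483930=24930204590758260
i=25: T(25,9)=82318282158320505+9·120622574326072500=1167921451092973005 | T(25,10)=120622574326072500+10·108254081784931500=1203163392175387500 | T(25,11)=108254081784931500+11·63100165695775560=802355904438462660 | T(25,12)=63100165695775560+12·24930204590758260=362262620784874680
i=26: T(26,10)=1167921451092973005+10·1203163392175387500=13199555372846848005 | T(26,11)=1203163392175387500+11·802355904438462660=10029078340998476760 | T(26,12)=802355904438462660+12·362262620784874680=5149507353856958820
i=27: T(27,11)=13199555372846848005+11·10029078340998476760=123519417123830092365 | T(27,12)=10029078340998476760+12·5149507353856958820=71823166587281982600
Read S(27,11) = 123519417123830092365, S(27,12) = 71823166587281982600.

123519417123830092365, 71823166587281982600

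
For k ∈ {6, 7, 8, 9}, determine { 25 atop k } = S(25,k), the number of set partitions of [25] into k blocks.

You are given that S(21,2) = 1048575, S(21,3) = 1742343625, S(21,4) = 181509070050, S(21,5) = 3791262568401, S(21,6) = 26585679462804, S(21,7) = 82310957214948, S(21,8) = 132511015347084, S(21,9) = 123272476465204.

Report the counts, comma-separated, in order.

37026417000002430, 227832482998716310, 690223721118368580, 1167921451092973005

row 22: T[22][3]=3·1742343625+1048575=5228079450  T[22][4]=4·181509070050+1742343625=727778623825  T[22][5]=5·3791262568401+181509070050=19137821912055  T[22][6]=6·26585679462804+3791262568401=163305339345225  T[22][7]=7·82310957214948+26585679462804=602762379967440  T[22][8]=8·132511015347084+82310957214948=1142399079991620  T[22][9]=9·123272476465204+132511015347084=1241963303533920
row 23: T[23][4]=4·727778623825+5228079450=2916342574750  T[23][5]=5·19137821912055+727778623825=96416888184100  T[23][6]=6·163305339345225+19137821912055=998969857983405  T[23][7]=7·602762379967440+163305339345225=4382641999117305  T[23][8]=8·1142399079991620+602762379967440=9741955019900400  T[23][9]=9·1241963303533920+1142399079991620=12320068811796900
row 24: T[24][5]=5·96416888184100+2916342574750=485000783495250  T[24][6]=6·998969857983405+96416888184100=6090236036084530  T[24][7]=7·4382641999117305+998969857983405=31677463851804540  T[24][8]=8·9741955019900400+4382641999117305=82318282158320505  T[24][9]=9·12320068811796900+9741955019900400=120622574326072500
row 25: T[25][6]=6·6090236036084530+485000783495250=37026417000002430  T[25][7]=7·31677463851804540+6090236036084530=227832482998716310  T[25][8]=8·82318282158320505+31677463851804540=690223721118368580  T[25][9]=9·120622574326072500+82318282158320505=1167921451092973005
Read S(25,6) = 37026417000002430, S(25,7) = 227832482998716310, S(25,8) = 690223721118368580, S(25,9) = 1167921451092973005.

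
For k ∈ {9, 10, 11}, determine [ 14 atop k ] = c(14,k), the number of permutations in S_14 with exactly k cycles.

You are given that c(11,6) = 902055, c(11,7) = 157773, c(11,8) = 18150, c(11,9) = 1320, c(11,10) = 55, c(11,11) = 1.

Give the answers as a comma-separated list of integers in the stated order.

@12  (12,7):157773·11+902055→2637558, (12,8):18150·11+157773→357423, (12,9):1320·11+18150→32670, (12,10):55·11+1320→1925, (12,11):1·11+55→66
@13  (13,8):357423·12+2637558→6926634, (13,9):32670·12+357423→749463, (13,10):1925·12+32670→55770, (13,11):66·12+1925→2717
@14  (14,9):749463·13+6926634→16669653, (14,10):55770·13+749463→1474473, (14,11):2717·13+55770→91091
Read c(14,9) = 16669653, c(14,10) = 1474473, c(14,11) = 91091.

16669653, 1474473, 91091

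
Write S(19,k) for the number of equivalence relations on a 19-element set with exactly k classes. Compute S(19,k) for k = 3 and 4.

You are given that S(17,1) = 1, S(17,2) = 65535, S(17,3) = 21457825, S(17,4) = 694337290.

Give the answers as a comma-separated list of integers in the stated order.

r18: T_18,2=2×65535+1=131071; T_18,3=3×21457825+65535=64439010; T_18,4=4×694337290+21457825=2798806985
r19: T_19,3=3×64439010+131071=193448101; T_19,4=4×2798806985+64439010=11259666950
Read S(19,3) = 193448101, S(19,4) = 11259666950.

193448101, 11259666950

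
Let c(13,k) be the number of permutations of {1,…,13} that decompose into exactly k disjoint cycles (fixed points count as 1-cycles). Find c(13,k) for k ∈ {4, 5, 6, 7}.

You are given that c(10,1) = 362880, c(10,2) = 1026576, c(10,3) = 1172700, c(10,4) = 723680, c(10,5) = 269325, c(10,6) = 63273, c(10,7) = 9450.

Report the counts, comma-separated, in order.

1414014888, 657206836, 206070150, 44990231

@11  (11,2):1026576·10+362880→10628640, (11,3):1172700·10+1026576→12753576, (11,4):723680·10+1172700→8409500, (11,5):269325·10+723680→3416930, (11,6):63273·10+269325→902055, (11,7):9450·10+63273→157773
@12  (12,3):12753576·11+10628640→150917976, (12,4):8409500·11+12753576→105258076, (12,5):3416930·11+8409500→45995730, (12,6):902055·11+3416930→13339535, (12,7):157773·11+902055→2637558
@13  (13,4):105258076·12+150917976→1414014888, (13,5):45995730·12+105258076→657206836, (13,6):13339535·12+45995730→206070150, (13,7):2637558·12+13339535→44990231
Read c(13,4) = 1414014888, c(13,5) = 657206836, c(13,6) = 206070150, c(13,7) = 44990231.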